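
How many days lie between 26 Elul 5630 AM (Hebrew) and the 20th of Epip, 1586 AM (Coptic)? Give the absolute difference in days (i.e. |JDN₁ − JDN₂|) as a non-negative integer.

58

First date → JDN 2404328; second date → JDN 2404270.
The interval is |2404328 − 2404270| = 58 days.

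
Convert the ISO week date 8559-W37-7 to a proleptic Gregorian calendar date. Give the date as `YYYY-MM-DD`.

8559-09-16

ISO week 1 of 8559 is the week containing the first Thursday of 8559.
Week 37, day 7 (Sunday) lands on 8559-09-16.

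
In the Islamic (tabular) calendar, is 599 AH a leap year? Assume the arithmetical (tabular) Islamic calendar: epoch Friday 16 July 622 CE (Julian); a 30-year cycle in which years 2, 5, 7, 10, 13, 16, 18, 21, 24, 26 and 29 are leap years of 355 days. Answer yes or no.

Year 599 AH is year 29 of its 30-year cycle; leap positions are 2, 5, 7, 10, 13, 16, 18, 21, 24, 26, 29, so it is a leap year (355 days).

yes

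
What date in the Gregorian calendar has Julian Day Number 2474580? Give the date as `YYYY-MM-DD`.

2063-01-25

JDN 2451545 is 1 Jan 2000; 2474580 is +23035 days from there.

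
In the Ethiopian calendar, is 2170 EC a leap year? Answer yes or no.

2170 mod 4 = 2; in the Ethiopian calendar a year is leap when year mod 4 = 3, so it is a common year.

no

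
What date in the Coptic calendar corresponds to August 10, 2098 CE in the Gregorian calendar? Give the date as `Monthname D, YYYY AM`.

Mesori 4, 1814 AM

Julian Day Number of the source date = 2487561.
Converting JDN 2487561 to the Coptic calendar gives 4 Mesori 1814 AM.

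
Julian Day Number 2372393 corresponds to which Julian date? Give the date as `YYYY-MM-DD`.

1783-04-05

JDN 2372393 is 16 April 1783 in the Gregorian calendar.
In the Julian calendar that day is 1783-04-05.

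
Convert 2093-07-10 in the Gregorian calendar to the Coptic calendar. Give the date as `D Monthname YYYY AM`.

3 Epip 1809 AM

Julian Day Number of the source date = 2485704.
Converting JDN 2485704 to the Coptic calendar gives 3 Epip 1809 AM.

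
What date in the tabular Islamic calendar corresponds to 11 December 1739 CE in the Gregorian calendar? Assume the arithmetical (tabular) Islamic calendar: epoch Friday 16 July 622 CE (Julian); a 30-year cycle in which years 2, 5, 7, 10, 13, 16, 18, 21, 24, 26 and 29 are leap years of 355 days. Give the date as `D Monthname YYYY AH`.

10 Ramadan 1152 AH

Both dates share Julian Day Number 2356561; in the tabular Islamic calendar that is 10 Ramadan 1152 AH.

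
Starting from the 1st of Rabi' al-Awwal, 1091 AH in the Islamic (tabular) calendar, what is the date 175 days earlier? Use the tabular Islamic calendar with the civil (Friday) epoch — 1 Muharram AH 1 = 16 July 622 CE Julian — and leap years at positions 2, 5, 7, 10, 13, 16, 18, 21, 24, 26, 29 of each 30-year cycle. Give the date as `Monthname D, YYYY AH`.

Ramadan 4, 1090 AH

JDN of the 1st of Rabi' al-Awwal, 1091 AH = 2334759.
2334759 − 175 = 2334584.
JDN 2334584 in the tabular Islamic calendar is Ramadan 4, 1090 AH.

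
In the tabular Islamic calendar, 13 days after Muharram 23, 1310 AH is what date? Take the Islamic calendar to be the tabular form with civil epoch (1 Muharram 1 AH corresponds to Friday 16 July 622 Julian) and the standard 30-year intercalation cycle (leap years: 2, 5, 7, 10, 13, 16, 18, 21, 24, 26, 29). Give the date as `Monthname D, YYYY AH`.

Safar 6, 1310 AH

The starting date is JDN 2412328; 2412328 + 13 = 2412341.
JDN 2412341 corresponds to Safar 6, 1310 AH.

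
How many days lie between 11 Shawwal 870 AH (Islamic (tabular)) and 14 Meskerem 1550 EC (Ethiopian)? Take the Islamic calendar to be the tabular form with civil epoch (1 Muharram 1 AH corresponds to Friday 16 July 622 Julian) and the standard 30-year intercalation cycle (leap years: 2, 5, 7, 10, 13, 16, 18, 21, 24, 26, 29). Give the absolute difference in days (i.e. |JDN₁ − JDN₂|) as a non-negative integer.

JDN of the first date = 2256661.
JDN of the second date = 2290006.
|2290006 − 2256661| = 33345.

33345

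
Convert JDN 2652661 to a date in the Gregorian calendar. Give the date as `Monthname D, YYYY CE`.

Counting from JDN 2299161 = 15 Oct 1582 gives an offset of 353500 days.

August 21, 2550 CE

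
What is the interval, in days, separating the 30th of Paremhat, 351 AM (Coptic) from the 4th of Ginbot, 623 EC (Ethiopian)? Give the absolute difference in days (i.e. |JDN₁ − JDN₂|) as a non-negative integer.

JDN of the first date = 1953076.
JDN of the second date = 1951649.
|1951649 − 1953076| = 1427.

1427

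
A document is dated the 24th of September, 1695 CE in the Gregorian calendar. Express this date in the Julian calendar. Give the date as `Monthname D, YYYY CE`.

The Julian–Gregorian offset here is 10 days (Julian trailing).
24 September 1695 Gregorian − 10 days → 14 September 1695 Julian.

September 14, 1695 CE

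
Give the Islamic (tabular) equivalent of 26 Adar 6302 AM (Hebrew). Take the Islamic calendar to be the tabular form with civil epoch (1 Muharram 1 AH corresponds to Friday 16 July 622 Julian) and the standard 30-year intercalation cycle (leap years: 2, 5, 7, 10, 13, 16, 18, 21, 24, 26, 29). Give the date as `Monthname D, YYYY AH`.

Rajab 26, 1979 AH

Both dates share Julian Day Number 2649579; in the tabular Islamic calendar that is 26 Rajab 1979 AH.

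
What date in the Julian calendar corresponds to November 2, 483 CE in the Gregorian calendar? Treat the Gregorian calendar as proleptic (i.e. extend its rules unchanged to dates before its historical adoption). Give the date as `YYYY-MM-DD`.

The Julian–Gregorian offset here is 1 day (Julian trailing).
2 November 483 Gregorian − 1 day → 1 November 483 Julian.

0483-11-01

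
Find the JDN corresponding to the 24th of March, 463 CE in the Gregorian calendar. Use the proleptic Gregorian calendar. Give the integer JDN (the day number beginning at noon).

1890250

JDN 2400001 is 17 November 1858 CE (Gregorian), MJD 0; the target day is −509751 days from there, so JDN = 1890250.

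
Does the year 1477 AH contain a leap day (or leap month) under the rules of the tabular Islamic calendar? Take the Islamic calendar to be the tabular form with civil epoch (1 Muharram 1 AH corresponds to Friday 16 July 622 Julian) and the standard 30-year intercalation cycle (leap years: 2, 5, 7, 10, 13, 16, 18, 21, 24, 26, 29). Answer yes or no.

Year 1477 AH is year 7 of its 30-year cycle; leap positions are 2, 5, 7, 10, 13, 16, 18, 21, 24, 26, 29, so it is a leap year (355 days).

yes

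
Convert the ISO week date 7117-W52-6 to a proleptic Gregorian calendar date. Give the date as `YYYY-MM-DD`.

ISO week 1 of 7117 is the week containing the first Thursday of 7117.
Week 52, day 6 (Saturday) lands on 7117-12-29.

7117-12-29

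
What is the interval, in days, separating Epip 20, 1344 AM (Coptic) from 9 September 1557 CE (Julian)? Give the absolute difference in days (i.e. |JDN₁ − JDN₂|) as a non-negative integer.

JDN of the first date = 2315880.
JDN of the second date = 2290004.
|2290004 − 2315880| = 25876.

25876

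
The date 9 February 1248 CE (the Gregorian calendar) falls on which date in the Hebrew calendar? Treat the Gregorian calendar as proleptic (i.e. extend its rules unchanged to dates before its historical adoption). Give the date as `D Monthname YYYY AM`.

7 Adar I 5008 AM

Both dates share Julian Day Number 2176922; in the Hebrew calendar that is 7 Adar I 5008 AM.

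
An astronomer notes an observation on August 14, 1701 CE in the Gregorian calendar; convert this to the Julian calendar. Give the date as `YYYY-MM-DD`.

1701-08-03

The Julian–Gregorian offset here is 11 days (Julian trailing).
14 August 1701 Gregorian − 11 days → 3 August 1701 Julian.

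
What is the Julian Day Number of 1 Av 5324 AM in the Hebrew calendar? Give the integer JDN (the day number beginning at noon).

2292500

In the proleptic Gregorian calendar the same day is 20 July 1564.
JDN 2451545 is 1 January 2000 CE (Gregorian); the target day is −159045 days from there, so JDN = 2292500.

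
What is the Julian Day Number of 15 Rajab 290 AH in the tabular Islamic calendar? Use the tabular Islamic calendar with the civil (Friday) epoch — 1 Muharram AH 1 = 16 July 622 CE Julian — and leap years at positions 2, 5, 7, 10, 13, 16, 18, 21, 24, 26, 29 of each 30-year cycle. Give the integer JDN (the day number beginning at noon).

In the proleptic Gregorian calendar the same day is 19 June 903.
JDN 2451545 is 1 January 2000 CE (Gregorian); the target day is −400502 days from there, so JDN = 2051043.

2051043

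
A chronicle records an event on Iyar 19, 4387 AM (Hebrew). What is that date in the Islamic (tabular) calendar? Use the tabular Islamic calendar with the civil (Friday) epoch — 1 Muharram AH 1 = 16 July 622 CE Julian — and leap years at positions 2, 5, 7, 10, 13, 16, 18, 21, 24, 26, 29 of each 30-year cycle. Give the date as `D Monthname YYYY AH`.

The source date corresponds to 14 May 627 in the proleptic Gregorian calendar (JDN 1950200).
That day falls on 19 Dhu al-Hijjah 5 AH in the tabular Islamic calendar.

19 Dhu al-Hijjah 5 AH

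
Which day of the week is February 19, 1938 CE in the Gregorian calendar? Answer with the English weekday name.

Saturday

2428949 ≡ 5 (mod 7); counting from Monday = 0 gives Saturday.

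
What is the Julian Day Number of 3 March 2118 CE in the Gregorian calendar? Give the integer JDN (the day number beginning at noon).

JDN 2451545 is 1 January 2000 CE (Gregorian); the target day is +43160 days from there, so JDN = 2494705.

2494705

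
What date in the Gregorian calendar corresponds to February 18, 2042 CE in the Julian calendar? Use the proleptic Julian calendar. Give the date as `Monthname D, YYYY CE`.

The Julian–Gregorian offset here is 13 days (Julian trailing).
18 February 2042 Julian + 13 days → 3 March 2042 Gregorian.

March 3, 2042 CE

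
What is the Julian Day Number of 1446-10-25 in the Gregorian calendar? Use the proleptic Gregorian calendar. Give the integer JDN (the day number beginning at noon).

2249498

JDN 2451545 is 1 January 2000 CE (Gregorian); the target day is −202047 days from there, so JDN = 2249498.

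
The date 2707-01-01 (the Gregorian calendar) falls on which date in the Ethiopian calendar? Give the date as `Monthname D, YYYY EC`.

Both dates share Julian Day Number 2709771; in the Ethiopian calendar that is 17 Tahsas 2699 EC.

Tahsas 17, 2699 EC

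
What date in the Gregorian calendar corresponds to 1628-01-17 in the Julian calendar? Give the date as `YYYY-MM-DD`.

1628-01-27

For dates in this range the Gregorian date is 10 days ahead of the Julian.
17 January 1628 Julian + 10 days → 27 January 1628 Gregorian.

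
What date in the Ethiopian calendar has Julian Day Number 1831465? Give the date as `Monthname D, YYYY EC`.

Miyazya 17, 294 EC

JDN 1831465 is 13 April 302 in the proleptic Gregorian calendar.
In the Ethiopian calendar that day is Miyazya 17, 294 EC.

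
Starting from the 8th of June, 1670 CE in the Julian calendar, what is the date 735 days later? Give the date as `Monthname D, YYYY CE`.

June 12, 1672 CE

Counting 735 days forward from JDN 2331184 reaches JDN 2331919, which is June 12, 1672 CE.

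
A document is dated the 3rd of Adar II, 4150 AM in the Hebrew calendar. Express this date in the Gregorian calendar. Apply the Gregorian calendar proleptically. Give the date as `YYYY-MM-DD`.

Both dates share Julian Day Number 1863570; in the Gregorian calendar that is 7 March 390 CE.

0390-03-07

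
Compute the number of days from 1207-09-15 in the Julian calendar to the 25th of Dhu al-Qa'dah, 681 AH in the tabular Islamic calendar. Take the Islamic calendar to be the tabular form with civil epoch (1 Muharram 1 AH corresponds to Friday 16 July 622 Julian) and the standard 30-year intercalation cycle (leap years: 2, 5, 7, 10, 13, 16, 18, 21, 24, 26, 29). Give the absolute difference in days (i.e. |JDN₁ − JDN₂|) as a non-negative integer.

27556

First date → JDN 2162172; second date → JDN 2189728.
The interval is |2162172 − 2189728| = 27556 days.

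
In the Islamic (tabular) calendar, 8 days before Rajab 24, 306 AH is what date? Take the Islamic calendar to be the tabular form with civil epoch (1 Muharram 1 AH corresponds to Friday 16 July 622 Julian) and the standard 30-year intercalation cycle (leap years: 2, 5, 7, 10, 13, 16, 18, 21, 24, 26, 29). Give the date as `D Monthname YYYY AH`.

Counting 8 days back from JDN 2056722 reaches JDN 2056714, which is 16 Rajab 306 AH.

16 Rajab 306 AH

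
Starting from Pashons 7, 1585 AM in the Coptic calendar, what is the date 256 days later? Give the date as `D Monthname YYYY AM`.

18 Tobi 1586 AM

The starting date is JDN 2403832; 2403832 + 256 = 2404088.
JDN 2404088 corresponds to 18 Tobi 1586 AM.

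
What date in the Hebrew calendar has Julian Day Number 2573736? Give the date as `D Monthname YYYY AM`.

18 Tammuz 6094 AM

The Gregorian equivalent of JDN 2573736 is 20 July 2334.
In the Hebrew calendar that day is 18 Tammuz 6094 AM.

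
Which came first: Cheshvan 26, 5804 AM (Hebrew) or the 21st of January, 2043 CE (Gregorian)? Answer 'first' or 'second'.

Converting both to JDN: 2467583 vs 2467271; the smaller is the second.

second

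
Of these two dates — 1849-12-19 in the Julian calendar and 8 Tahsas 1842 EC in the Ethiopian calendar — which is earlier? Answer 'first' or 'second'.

second

Converting both to JDN: 2396758 vs 2396743; the smaller is the second.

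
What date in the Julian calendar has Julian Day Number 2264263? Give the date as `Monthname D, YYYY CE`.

March 20, 1487 CE

JDN 2264263 is 29 March 1487 in the proleptic Gregorian calendar.
In the Julian calendar that day is March 20, 1487 CE.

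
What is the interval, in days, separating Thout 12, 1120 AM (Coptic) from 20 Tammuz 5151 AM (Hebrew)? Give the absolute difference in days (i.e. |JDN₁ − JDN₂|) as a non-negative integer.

4462

First date → JDN 2233756; second date → JDN 2229294.
The interval is |2233756 − 2229294| = 4462 days.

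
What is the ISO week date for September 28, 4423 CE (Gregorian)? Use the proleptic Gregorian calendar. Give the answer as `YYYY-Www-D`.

The weekday is Thursday (ISO weekday 4).
That Thursday belongs to ISO week 39 of ISO year 4423.

4423-W39-4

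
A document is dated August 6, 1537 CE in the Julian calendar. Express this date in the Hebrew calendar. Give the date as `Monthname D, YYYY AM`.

Both dates share Julian Day Number 2282665; in the Hebrew calendar that is 29 Av 5297 AM.

Av 29, 5297 AM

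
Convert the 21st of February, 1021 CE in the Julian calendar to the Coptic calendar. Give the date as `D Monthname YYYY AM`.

27 Meshir 737 AM

Both dates share Julian Day Number 2094030; in the Coptic calendar that is 27 Meshir 737 AM.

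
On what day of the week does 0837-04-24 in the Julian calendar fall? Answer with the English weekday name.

In the proleptic Gregorian calendar this is 28 April 837 (JDN 2026886).
2026886 ≡ 1 (mod 7); counting from Monday = 0 gives Tuesday.

Tuesday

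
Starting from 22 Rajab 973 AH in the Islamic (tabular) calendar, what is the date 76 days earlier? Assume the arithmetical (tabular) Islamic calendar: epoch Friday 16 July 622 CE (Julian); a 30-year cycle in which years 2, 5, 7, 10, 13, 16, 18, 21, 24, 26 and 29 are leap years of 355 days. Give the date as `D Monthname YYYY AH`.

The starting date is JDN 2293082; 2293082 − 76 = 2293006.
JDN 2293006 corresponds to 5 Jumada al-Awwal 973 AH.

5 Jumada al-Awwal 973 AH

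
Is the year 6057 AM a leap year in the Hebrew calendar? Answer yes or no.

Hebrew year 6057 is year 15 of its 19-year Metonic cycle; leap years are at positions 3, 6, 8, 11, 14, 17, 19, so it is a common year (12 months).

no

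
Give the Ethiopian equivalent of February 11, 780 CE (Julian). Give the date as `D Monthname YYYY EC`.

Both dates share Julian Day Number 2005994; in the Ethiopian calendar that is 16 Yekatit 772 EC.

16 Yekatit 772 EC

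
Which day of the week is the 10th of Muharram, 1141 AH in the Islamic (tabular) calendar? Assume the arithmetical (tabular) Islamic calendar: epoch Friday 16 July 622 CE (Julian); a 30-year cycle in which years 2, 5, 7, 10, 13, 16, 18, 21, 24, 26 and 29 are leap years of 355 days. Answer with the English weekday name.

Monday

This is JDN 2352427 (16 August 1728 Gregorian).
Since JDN mod 7 = 0 (0 = Monday), the day is Monday.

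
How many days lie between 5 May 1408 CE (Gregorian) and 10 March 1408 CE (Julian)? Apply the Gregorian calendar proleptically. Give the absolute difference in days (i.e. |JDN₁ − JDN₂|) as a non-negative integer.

First date → JDN 2235446; second date → JDN 2235399.
The interval is |2235446 − 2235399| = 47 days.

47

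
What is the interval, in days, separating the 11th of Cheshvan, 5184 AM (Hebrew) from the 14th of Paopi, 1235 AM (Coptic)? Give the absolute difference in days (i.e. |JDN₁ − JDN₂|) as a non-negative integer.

JDN of the first date = 2241097.
JDN of the second date = 2275791.
|2275791 − 2241097| = 34694.

34694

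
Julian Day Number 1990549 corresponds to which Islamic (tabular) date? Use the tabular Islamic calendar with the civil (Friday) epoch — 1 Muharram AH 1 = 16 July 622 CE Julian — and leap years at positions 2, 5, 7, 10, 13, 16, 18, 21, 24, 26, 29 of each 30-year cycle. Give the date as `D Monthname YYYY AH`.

JDN 1990549 is 2 November 737 in the proleptic Gregorian calendar.
In the tabular Islamic calendar that day is 29 Shawwal 119 AH.

29 Shawwal 119 AH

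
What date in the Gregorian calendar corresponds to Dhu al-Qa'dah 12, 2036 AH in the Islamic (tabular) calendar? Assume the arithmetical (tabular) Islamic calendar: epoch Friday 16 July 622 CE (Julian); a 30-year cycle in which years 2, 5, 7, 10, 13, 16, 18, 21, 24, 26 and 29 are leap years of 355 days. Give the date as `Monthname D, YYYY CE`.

October 14, 2597 CE

Both dates share Julian Day Number 2669882; in the Gregorian calendar that is 14 October 2597 CE.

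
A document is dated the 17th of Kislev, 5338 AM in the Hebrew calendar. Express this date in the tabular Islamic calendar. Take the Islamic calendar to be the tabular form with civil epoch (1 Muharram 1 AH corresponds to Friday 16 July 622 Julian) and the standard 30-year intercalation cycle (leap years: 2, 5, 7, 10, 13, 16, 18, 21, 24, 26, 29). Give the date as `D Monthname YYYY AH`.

The source date corresponds to 7 December 1577 in the proleptic Gregorian calendar (JDN 2297388).
That day falls on 16 Ramadan 985 AH in the tabular Islamic calendar.

16 Ramadan 985 AH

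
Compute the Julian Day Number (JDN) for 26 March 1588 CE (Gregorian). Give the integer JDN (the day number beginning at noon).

JDN 2451545 is 1 January 2000 CE (Gregorian); the target day is −150395 days from there, so JDN = 2301150.

2301150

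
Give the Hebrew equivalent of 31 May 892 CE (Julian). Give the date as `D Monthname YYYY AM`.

Julian Day Number of the source date = 2047012.
Converting JDN 2047012 to the Hebrew calendar gives 30 Sivan 4652 AM.

30 Sivan 4652 AM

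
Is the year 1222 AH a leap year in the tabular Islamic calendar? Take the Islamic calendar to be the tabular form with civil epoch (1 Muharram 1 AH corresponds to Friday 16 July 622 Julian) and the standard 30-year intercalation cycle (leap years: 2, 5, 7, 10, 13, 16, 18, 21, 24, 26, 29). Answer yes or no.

Year 1222 AH is year 22 of its 30-year cycle; leap positions are 2, 5, 7, 10, 13, 16, 18, 21, 24, 26, 29, so it is a common year (354 days).

no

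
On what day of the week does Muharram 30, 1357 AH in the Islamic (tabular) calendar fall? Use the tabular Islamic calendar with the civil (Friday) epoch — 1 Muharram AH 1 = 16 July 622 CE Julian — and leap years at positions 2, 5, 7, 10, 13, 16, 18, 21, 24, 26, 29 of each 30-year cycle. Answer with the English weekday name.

Equivalently 1 April 1938 Gregorian, JDN 2428990.
2428990 ≡ 4 (mod 7); counting from Monday = 0 gives Friday.

Friday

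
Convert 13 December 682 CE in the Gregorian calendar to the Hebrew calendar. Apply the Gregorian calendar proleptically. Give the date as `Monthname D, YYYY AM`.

Julian Day Number of the source date = 1970502.
Converting JDN 1970502 to the Hebrew calendar gives 4 Tevet 4443 AM.

Tevet 4, 4443 AM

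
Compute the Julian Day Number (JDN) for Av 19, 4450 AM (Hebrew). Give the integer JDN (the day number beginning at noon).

Equivalently 3 August 690 (proleptic Gregorian).
JDN 2451545 is 1 January 2000 CE (Gregorian); the target day is −478253 days from there, so JDN = 1973292.

1973292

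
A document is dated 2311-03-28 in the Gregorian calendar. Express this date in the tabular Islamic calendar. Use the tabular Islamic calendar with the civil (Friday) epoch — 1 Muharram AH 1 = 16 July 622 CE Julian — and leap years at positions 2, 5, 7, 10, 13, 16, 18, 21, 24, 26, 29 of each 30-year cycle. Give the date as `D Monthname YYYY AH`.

Julian Day Number of the source date = 2565221.
Converting JDN 2565221 to the tabular Islamic calendar gives 7 Rajab 1741 AH.

7 Rajab 1741 AH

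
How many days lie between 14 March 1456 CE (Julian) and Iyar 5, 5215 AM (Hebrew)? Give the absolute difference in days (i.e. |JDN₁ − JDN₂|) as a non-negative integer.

JDN of the first date = 2252935.
JDN of the second date = 2252609.
|2252609 − 2252935| = 326.

326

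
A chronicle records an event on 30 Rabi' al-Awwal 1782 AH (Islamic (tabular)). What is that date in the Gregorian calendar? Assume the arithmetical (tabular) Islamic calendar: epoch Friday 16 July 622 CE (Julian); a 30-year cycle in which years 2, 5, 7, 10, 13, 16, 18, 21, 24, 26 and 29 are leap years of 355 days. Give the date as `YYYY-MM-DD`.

2350-10-03

Both dates share Julian Day Number 2579655; in the Gregorian calendar that is 3 October 2350 CE.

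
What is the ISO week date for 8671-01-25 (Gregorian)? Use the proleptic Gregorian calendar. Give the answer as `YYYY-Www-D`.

The weekday is Wednesday (ISO weekday 3).
That Wednesday belongs to ISO week 4 of ISO year 8671.

8671-W04-3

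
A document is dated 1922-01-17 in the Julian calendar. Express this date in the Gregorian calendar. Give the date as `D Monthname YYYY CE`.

The Julian–Gregorian offset here is 13 days (Julian trailing).
17 January 1922 Julian + 13 days → 30 January 1922 Gregorian.

30 January 1922 CE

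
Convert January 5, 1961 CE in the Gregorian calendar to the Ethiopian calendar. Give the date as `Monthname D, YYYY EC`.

Tahsas 27, 1953 EC

Both dates share Julian Day Number 2437305; in the Ethiopian calendar that is 27 Tahsas 1953 EC.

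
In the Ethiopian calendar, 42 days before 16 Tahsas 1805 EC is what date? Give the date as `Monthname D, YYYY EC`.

JDN of 16 Tahsas 1805 EC = 2383237.
2383237 − 42 = 2383195.
JDN 2383195 in the Ethiopian calendar is Hidar 4, 1805 EC.

Hidar 4, 1805 EC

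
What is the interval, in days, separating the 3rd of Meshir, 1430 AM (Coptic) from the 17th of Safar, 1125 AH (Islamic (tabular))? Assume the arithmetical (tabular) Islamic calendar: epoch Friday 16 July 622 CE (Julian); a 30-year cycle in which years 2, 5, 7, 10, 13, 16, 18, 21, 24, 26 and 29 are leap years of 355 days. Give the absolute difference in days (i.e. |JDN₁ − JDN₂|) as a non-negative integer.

JDN of the first date = 2347124.
JDN of the second date = 2346794.
|2346794 − 2347124| = 330.

330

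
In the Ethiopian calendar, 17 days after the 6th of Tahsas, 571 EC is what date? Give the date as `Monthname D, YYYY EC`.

Tahsas 23, 571 EC

The starting date is JDN 1932508; 1932508 + 17 = 1932525.
JDN 1932525 corresponds to Tahsas 23, 571 EC.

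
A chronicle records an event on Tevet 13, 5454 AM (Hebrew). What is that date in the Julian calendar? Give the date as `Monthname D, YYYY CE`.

December 31, 1693 CE

Both dates share Julian Day Number 2339791; in the Julian calendar that is 31 December 1693 CE.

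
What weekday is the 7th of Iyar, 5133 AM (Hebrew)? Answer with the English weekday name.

This is JDN 2222667 (9 May 1373 Gregorian).
Since JDN mod 7 = 6 (0 = Monday), the day is Sunday.

Sunday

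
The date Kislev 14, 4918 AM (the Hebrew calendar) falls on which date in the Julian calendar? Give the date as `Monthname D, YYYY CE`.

November 18, 1157 CE

Both dates share Julian Day Number 2143974; in the Julian calendar that is 18 November 1157 CE.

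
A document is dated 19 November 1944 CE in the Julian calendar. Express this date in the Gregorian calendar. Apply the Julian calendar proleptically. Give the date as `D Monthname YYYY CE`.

The Julian–Gregorian offset here is 13 days (Julian trailing).
19 November 1944 Julian + 13 days → 2 December 1944 Gregorian.

2 December 1944 CE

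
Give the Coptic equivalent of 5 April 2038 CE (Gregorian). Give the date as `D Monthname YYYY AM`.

Julian Day Number of the source date = 2465519.
Converting JDN 2465519 to the Coptic calendar gives 27 Paremhat 1754 AM.

27 Paremhat 1754 AM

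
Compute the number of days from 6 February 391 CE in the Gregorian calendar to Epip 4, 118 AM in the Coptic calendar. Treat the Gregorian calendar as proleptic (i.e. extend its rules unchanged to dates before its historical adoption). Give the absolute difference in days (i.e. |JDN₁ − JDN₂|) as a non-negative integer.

4161

JDN of the first date = 1863906.
JDN of the second date = 1868067.
|1868067 − 1863906| = 4161.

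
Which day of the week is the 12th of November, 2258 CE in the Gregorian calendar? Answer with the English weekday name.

2546093 ≡ 4 (mod 7); counting from Monday = 0 gives Friday.

Friday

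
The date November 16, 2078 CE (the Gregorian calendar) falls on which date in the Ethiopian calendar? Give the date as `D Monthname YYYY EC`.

7 Hidar 2071 EC

Both dates share Julian Day Number 2480354; in the Ethiopian calendar that is 7 Hidar 2071 EC.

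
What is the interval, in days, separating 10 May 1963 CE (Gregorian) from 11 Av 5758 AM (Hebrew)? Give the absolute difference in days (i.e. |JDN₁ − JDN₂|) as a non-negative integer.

First date → JDN 2438160; second date → JDN 2451029.
The interval is |2438160 − 2451029| = 12869 days.

12869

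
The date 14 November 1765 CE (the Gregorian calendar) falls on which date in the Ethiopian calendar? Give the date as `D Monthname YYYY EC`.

Julian Day Number of the source date = 2366031.
Converting JDN 2366031 to the Ethiopian calendar gives 7 Hidar 1758 EC.

7 Hidar 1758 EC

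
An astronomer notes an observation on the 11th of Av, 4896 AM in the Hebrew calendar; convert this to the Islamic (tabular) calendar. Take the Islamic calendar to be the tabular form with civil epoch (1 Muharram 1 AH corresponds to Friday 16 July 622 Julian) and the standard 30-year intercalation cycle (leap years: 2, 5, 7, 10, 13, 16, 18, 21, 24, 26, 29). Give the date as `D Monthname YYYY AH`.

9 Shawwal 530 AH

The source date corresponds to 18 July 1136 in the proleptic Gregorian calendar (JDN 2136174).
That day falls on 9 Shawwal 530 AH in the tabular Islamic calendar.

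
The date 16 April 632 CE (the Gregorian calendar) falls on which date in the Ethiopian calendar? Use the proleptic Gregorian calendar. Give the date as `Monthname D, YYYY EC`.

Julian Day Number of the source date = 1951999.
Converting JDN 1951999 to the Ethiopian calendar gives 18 Miyazya 624 EC.

Miyazya 18, 624 EC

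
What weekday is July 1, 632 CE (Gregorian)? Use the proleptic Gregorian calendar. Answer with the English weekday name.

JDN 1952075 mod 7 = 6, and JDN 0 was a Monday, so this is a Sunday.

Sunday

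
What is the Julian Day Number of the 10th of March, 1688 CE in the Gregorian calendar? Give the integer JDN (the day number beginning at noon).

JDN 2299161 is 15 October 1582 CE (Gregorian); the target day is +38498 days from there, so JDN = 2337659.

2337659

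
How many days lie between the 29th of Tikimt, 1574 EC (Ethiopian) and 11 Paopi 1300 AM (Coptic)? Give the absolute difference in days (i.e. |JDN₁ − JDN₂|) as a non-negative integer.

713

JDN of the first date = 2298817.
JDN of the second date = 2299530.
|2299530 − 2298817| = 713.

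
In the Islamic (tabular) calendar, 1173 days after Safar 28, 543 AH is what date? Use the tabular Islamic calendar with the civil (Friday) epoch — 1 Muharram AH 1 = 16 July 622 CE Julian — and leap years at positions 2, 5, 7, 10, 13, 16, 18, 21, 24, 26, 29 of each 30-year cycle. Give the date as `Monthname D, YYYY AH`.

Jumada al-Thani 20, 546 AH

Counting 1173 days forward from JDN 2140564 reaches JDN 2141737, which is Jumada al-Thani 20, 546 AH.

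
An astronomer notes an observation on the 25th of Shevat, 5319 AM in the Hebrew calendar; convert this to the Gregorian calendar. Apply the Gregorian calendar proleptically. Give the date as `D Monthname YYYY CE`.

Both dates share Julian Day Number 2290515; in the Gregorian calendar that is 12 February 1559 CE.

12 February 1559 CE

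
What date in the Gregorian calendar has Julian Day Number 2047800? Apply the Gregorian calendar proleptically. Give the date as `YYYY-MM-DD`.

0894-08-01

Counting from JDN 2299161 = 15 Oct 1582 gives an offset of -251361 days.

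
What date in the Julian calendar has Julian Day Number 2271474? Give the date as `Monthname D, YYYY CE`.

December 16, 1506 CE

JDN 2271474 is 26 December 1506 in the proleptic Gregorian calendar.
In the Julian calendar that day is December 16, 1506 CE.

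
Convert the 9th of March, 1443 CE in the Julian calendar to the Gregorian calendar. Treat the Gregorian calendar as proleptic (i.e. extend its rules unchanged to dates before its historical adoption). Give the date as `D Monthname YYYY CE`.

18 March 1443 CE

The Julian–Gregorian offset here is 9 days (Julian trailing).
9 March 1443 Julian + 9 days → 18 March 1443 Gregorian.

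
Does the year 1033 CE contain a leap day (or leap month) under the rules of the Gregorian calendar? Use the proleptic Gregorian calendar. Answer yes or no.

no

1033 is not divisible by 4, so it is a common year.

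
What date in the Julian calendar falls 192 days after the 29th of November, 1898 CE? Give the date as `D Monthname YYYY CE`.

9 June 1899 CE

The starting date is JDN 2414635; 2414635 + 192 = 2414827.
JDN 2414827 corresponds to 9 June 1899 CE.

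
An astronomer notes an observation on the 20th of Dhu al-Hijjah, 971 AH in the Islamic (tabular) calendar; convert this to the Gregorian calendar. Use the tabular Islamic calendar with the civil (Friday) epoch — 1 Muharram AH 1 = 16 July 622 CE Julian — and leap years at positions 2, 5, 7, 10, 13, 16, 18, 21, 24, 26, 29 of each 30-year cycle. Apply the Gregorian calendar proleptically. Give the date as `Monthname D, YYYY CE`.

August 9, 1564 CE

Both dates share Julian Day Number 2292520; in the Gregorian calendar that is 9 August 1564 CE.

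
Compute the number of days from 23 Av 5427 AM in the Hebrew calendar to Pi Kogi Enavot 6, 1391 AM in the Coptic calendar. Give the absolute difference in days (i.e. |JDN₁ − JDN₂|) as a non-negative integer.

2948

First date → JDN 2330144; second date → JDN 2333092.
The interval is |2330144 − 2333092| = 2948 days.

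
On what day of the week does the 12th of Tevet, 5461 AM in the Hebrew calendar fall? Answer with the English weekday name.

This is JDN 2342329 (23 December 1700 Gregorian).
Since JDN mod 7 = 3 (0 = Monday), the day is Thursday.

Thursday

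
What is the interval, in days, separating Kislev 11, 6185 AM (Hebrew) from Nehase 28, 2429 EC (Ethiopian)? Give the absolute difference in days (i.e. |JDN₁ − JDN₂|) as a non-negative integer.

First date → JDN 2606744; second date → JDN 2611405.
The interval is |2606744 − 2611405| = 4661 days.

4661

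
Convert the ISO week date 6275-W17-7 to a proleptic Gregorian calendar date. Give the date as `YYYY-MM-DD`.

ISO week 1 of 6275 is the week containing the first Thursday of 6275.
Week 17, day 7 (Sunday) lands on 6275-05-02.

6275-05-02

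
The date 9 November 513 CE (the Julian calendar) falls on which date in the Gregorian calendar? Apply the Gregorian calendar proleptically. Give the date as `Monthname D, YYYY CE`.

The Julian–Gregorian offset here is 2 days (Julian trailing).
9 November 513 Julian + 2 days → 11 November 513 Gregorian.

November 11, 513 CE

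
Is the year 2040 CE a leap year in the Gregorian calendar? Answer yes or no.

2040 is divisible by 4 and not by 100, so it is a leap year.

yes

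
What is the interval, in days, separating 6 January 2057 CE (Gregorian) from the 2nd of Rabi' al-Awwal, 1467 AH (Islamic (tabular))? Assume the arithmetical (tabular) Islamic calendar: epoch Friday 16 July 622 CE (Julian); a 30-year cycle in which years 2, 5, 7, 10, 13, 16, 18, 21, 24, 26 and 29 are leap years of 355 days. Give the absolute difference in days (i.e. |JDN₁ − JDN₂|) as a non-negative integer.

JDN of the first date = 2472370.
JDN of the second date = 2468002.
|2468002 − 2472370| = 4368.

4368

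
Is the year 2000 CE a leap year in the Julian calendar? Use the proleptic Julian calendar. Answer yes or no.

2000 mod 4 = 0, so it is a leap year in the Julian calendar.

yes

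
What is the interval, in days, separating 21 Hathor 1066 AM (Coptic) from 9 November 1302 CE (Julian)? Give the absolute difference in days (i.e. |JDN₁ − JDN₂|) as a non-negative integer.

First date → JDN 2214101; second date → JDN 2196926.
The interval is |2214101 − 2196926| = 17175 days.

17175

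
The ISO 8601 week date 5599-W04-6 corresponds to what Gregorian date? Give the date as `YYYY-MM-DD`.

5599-01-30

ISO week 1 of 5599 is the week containing the first Thursday of 5599.
Week 4, day 6 (Saturday) lands on 5599-01-30.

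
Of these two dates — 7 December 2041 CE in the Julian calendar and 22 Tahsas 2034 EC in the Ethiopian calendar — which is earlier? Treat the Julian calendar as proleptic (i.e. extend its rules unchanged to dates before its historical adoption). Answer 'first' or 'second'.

first

The two dates have Julian Day Numbers 2466874 and 2466885 respectively.
Since 2466874 < 2466885, the first date comes first.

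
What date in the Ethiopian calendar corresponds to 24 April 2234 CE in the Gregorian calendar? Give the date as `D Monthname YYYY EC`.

Julian Day Number of the source date = 2537125.
Converting JDN 2537125 to the Ethiopian calendar gives 14 Miyazya 2226 EC.

14 Miyazya 2226 EC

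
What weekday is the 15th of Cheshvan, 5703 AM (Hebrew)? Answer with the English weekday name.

Monday

In the Gregorian calendar this is 26 October 1942 (JDN 2430659).
Since JDN mod 7 = 0 (0 = Monday), the day is Monday.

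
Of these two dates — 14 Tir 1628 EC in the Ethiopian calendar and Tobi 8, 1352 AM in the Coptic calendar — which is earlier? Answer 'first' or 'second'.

second

Converting both to JDN: 2318616 vs 2318610; the smaller is the second.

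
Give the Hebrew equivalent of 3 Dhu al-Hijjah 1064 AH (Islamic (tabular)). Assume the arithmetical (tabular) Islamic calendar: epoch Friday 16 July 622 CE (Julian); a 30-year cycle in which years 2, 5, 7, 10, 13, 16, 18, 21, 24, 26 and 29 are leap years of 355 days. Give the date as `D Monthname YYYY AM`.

Both dates share Julian Day Number 2325459; in the Hebrew calendar that is 4 Cheshvan 5415 AM.

4 Cheshvan 5415 AM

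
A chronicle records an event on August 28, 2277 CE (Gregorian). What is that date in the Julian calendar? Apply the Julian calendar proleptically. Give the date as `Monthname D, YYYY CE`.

The Julian–Gregorian offset here is 15 days (Julian trailing).
28 August 2277 Gregorian − 15 days → 13 August 2277 Julian.

August 13, 2277 CE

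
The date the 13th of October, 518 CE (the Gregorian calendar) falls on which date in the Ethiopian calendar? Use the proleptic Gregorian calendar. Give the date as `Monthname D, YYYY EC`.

Julian Day Number of the source date = 1910541.
Converting JDN 1910541 to the Ethiopian calendar gives 14 Tikimt 511 EC.

Tikimt 14, 511 EC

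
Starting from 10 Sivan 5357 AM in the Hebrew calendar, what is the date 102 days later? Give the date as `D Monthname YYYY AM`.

The starting date is JDN 2304499; 2304499 + 102 = 2304601.
JDN 2304601 corresponds to 23 Elul 5357 AM.

23 Elul 5357 AM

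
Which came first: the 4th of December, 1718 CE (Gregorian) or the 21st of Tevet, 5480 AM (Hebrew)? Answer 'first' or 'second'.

Converting both to JDN: 2348884 vs 2349278; the smaller is the first.

first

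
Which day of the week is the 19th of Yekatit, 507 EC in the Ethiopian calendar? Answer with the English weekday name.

This is JDN 1909205 (15 February 515 Gregorian).
Since JDN mod 7 = 4 (0 = Monday), the day is Friday.

Friday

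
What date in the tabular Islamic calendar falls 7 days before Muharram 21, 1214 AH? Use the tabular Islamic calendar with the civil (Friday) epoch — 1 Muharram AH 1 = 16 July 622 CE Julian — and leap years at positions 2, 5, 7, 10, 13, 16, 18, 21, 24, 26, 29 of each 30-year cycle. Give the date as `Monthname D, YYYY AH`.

Muharram 14, 1214 AH

JDN of Muharram 21, 1214 AH = 2378307.
2378307 − 7 = 2378300.
JDN 2378300 in the tabular Islamic calendar is Muharram 14, 1214 AH.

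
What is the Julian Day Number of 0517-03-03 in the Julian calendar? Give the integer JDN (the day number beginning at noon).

In the proleptic Gregorian calendar the same day is 5 March 517.
JDN 2400001 is 17 November 1858 CE (Gregorian), MJD 0; the target day is −490047 days from there, so JDN = 1909954.

1909954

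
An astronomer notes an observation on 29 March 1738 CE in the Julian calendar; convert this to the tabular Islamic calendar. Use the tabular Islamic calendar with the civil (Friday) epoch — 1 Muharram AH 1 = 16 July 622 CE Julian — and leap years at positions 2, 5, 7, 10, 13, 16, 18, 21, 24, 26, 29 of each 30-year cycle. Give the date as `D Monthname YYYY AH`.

19 Dhu al-Hijjah 1150 AH

Both dates share Julian Day Number 2355950; in the tabular Islamic calendar that is 19 Dhu al-Hijjah 1150 AH.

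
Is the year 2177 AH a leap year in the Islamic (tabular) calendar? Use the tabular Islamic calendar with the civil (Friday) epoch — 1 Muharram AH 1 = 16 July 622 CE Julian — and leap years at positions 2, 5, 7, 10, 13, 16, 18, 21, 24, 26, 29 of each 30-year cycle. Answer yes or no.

Year 2177 AH is year 17 of its 30-year cycle; leap positions are 2, 5, 7, 10, 13, 16, 18, 21, 24, 26, 29, so it is a common year (354 days).

no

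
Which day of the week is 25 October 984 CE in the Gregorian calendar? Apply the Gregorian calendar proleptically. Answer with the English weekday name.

JDN 2080757 mod 7 = 0, and JDN 0 was a Monday, so this is a Monday.

Monday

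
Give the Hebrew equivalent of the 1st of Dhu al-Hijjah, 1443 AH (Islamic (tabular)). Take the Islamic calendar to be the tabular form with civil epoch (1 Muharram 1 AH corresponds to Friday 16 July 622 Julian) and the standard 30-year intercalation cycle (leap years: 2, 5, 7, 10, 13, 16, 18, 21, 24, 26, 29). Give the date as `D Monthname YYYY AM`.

2 Tammuz 5782 AM

Both dates share Julian Day Number 2459762; in the Hebrew calendar that is 2 Tammuz 5782 AM.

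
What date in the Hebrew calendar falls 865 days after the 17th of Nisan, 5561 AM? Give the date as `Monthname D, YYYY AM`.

Av 25, 5563 AM

The starting date is JDN 2378951; 2378951 + 865 = 2379816.
JDN 2379816 corresponds to Av 25, 5563 AM.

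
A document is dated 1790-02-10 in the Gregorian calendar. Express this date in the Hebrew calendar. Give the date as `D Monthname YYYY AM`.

Julian Day Number of the source date = 2374885.
Converting JDN 2374885 to the Hebrew calendar gives 26 Shevat 5550 AM.

26 Shevat 5550 AM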